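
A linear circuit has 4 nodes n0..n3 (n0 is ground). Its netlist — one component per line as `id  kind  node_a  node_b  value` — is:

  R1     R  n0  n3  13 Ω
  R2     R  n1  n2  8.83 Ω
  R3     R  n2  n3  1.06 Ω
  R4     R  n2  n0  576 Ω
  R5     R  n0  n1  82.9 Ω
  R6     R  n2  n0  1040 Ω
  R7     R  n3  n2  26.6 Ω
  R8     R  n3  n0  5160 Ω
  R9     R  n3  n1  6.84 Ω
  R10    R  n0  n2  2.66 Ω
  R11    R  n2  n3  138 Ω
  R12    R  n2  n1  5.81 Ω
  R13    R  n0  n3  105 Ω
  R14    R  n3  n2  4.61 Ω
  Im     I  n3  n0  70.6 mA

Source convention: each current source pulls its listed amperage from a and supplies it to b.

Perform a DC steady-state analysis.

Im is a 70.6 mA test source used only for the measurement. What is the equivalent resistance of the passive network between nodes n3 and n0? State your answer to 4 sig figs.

R_eq = 2.574 Ω

Element admittances at DC:
  Y(R1) = 0.07692 S between n0,n3
  Y(R2) = 0.1133 S between n1,n2
  Y(R3) = 0.9434 S between n2,n3
  Y(R4) = 0.001736 S between n2,n0
  Y(R5) = 0.01206 S between n0,n1
  Y(R6) = 0.0009615 S between n2,n0
  Y(R7) = 0.03759 S between n3,n2
  Y(R8) = 0.0001938 S between n3,n0
  Y(R9) = 0.1462 S between n3,n1
  Y(R10) = 0.3759 S between n0,n2
  Y(R11) = 0.007246 S between n2,n3
  Y(R12) = 0.1721 S between n2,n1
  Y(R13) = 0.009524 S between n0,n3
  Y(R14) = 0.2169 S between n3,n2
  Im: injects 0.0706 A into n0 (from n3)
Assemble and solve the 3×3 MNA system:
  V(n1)=-0.1500  V(n2)=-0.1401  V(n3)=-0.1818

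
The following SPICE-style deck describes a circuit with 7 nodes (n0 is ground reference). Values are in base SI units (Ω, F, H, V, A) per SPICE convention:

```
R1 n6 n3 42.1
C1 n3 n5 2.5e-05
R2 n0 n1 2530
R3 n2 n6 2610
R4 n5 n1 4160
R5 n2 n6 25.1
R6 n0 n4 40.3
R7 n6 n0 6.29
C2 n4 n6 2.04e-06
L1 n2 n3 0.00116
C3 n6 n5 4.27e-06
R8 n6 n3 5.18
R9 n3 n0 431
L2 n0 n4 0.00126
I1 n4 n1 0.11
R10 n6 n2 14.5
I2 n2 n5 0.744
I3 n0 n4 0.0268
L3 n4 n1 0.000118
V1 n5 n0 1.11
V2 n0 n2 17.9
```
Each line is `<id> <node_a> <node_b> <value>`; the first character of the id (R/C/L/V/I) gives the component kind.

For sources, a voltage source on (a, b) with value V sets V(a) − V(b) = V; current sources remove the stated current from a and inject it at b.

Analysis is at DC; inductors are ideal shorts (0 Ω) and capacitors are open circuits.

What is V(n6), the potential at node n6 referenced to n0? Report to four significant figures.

Apply KCL at each of the 6 non-ground nodes and solve the resulting linear system.
Node n1: branches {R2, R4, I1, L3} → V_1 = 0.000
Node n2: branches {R3, R5, L1, R10, I2, V2} → V_2 = -17.90
Node n3: branches {R1, C1, L1, R8, R9} → V_3 = -17.90
Node n4: branches {R6, C2, L2, I1, I3, L3} → V_4 = 0.000
Node n5: branches {C1, R4, C3, I2, V1} → V_5 = 1.110
Node n6: branches {R1, R3, R5, R7, C2, C3, R8, R10} → V_6 = -12.03
Source currents: i(L1)=-1.314, i(L2)=-0.02707, i(L3)=-0.1103, i(V1)=0.7437, i(V2)=-1.210

-12.03 V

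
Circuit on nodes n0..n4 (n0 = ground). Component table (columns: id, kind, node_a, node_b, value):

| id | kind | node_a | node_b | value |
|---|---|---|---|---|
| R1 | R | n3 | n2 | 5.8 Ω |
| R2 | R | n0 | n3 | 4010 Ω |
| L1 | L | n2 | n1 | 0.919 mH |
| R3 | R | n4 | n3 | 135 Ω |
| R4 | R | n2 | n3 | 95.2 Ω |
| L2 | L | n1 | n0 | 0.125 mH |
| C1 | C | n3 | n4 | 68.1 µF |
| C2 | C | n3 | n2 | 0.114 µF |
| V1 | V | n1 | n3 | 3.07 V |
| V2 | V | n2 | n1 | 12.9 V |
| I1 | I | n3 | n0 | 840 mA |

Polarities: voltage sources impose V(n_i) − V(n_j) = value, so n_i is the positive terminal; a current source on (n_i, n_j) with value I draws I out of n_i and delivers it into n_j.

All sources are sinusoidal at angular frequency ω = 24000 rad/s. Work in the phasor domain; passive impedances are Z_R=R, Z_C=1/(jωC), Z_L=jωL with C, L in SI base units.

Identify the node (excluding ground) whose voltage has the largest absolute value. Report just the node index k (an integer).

Apply KCL at each of the 4 non-ground nodes and solve the resulting linear system.
Node n1: branches {L1, L2, V1, V2} → V_1 = -0.001884-2.518j
Node n2: branches {R1, L1, R4, C2, V2} → V_2 = 12.90-2.518j
Node n3: branches {R1, R2, R3, R4, C1, C2, V1, I1} → V_3 = -3.072-2.518j
Node n4: branches {R3, C1} → V_4 = -3.072-2.518j
Source currents: i(V1)=-2.082-0.04432j, i(V2)=-2.921+0.5412j

2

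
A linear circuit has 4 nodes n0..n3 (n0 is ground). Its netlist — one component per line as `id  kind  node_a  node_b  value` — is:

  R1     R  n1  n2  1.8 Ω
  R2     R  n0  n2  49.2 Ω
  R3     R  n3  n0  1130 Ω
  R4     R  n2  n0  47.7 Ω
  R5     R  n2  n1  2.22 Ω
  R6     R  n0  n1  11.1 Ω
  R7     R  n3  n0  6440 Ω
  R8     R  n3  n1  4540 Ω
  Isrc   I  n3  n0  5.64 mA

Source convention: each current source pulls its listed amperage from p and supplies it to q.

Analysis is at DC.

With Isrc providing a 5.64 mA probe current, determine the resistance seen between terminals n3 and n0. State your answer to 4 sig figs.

Element admittances at DC:
  Y(R1) = 0.5556 S between n1,n2
  Y(R2) = 0.02033 S between n0,n2
  Y(R3) = 0.0008850 S between n3,n0
  Y(R4) = 0.02096 S between n2,n0
  Y(R5) = 0.4505 S between n2,n1
  Y(R6) = 0.09009 S between n0,n1
  Y(R7) = 0.0001553 S between n3,n0
  Y(R8) = 0.0002203 S between n3,n1
  Isrc: injects 0.00564 A into n0 (from n3)
Assemble and solve the 3×3 MNA system:
  V(n1)=-0.007585  V(n2)=-0.007286  V(n3)=-4.476

R_eq = 793.6 Ω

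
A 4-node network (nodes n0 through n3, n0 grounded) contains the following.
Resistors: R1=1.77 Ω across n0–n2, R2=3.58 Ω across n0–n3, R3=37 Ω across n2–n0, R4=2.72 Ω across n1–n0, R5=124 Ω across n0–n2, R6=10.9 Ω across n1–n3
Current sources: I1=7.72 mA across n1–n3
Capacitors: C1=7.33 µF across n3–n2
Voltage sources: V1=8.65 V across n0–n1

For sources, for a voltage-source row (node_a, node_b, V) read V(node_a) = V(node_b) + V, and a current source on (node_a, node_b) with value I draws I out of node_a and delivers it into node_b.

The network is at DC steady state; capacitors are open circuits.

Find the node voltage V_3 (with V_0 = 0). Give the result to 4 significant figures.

Element admittances at DC:
  Y(R1) = 0.5650 S between n0,n2
  Y(R2) = 0.2793 S between n0,n3
  I1: injects 0.00772 A into n3 (from n1)
  Y(R3) = 0.02703 S between n2,n0
  Y(C1) = 0.000 S between n3,n2
  Y(R4) = 0.3676 S between n1,n0
  Y(R5) = 0.008065 S between n0,n2
  Y(R6) = 0.09174 S between n1,n3
  V1: constraint V(n0)−V(n1) = 8.65
Assemble and solve the 4×4 MNA system:
  V(n1)=-8.650  V(n2)=0.000  V(n3)=-2.118
  i(V1)=-3.772

-2.118 V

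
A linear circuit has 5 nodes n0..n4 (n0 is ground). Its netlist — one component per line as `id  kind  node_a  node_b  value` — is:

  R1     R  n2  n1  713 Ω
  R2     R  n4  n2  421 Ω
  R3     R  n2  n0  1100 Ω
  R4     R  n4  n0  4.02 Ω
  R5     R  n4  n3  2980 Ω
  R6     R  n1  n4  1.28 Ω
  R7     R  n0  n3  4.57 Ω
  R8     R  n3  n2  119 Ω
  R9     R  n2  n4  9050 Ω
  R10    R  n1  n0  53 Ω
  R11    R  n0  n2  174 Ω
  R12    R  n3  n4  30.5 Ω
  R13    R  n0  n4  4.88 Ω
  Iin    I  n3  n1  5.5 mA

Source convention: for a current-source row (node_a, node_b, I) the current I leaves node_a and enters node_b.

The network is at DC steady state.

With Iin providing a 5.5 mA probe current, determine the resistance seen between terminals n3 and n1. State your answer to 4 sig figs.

R_eq = 6.538 Ω

MNA unknowns: 4 node voltages V₁..V_4
R1: Y=0.001403 on G[2,1]
R2: Y=0.002375 on G[4,2]
R3: Y=0.0009091 on G[2,0]
R4: Y=0.2488 on G[4,0]
R5: Y=0.0003356 on G[4,3]
R6: Y=0.7812 on G[1,4]
R7: Y=0.2188 on G[0,3]
R8: Y=0.008403 on G[3,2]
R9: Y=0.0001105 on G[2,4]
R10: Y=0.01887 on G[1,0]
R11: Y=0.005747 on G[0,2]
R12: Y=0.03279 on G[3,4]
R13: Y=0.2049 on G[0,4]
Iin: z[3]−=0.0055, z[1]+=0.0055
solve → V1=0.01579, V2=-0.006575, V3=-0.02017, V4=0.009169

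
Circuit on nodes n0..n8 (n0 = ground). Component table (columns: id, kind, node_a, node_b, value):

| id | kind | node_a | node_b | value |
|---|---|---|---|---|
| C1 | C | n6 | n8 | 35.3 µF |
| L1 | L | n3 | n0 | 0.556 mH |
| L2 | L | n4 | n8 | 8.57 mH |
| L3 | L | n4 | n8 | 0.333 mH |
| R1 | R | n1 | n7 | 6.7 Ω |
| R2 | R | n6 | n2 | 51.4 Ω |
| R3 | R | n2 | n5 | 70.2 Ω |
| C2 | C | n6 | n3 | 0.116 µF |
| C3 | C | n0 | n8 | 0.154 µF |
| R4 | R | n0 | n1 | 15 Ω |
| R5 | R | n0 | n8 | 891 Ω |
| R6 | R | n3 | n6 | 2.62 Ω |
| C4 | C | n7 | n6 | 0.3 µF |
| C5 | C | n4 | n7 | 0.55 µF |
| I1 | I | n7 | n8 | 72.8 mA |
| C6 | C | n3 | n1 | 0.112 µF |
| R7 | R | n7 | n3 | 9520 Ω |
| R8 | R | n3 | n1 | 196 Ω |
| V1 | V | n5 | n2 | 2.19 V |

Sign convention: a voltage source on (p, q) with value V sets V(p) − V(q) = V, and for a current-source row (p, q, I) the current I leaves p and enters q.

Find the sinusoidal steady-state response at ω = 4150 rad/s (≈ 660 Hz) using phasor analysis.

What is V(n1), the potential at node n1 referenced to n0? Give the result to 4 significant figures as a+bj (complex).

Element admittances at ω=4150 rad/s:
  Y(C1) = 0.000+0.1465j S between n6,n8
  Y(L1) = 0.000-0.4334j S between n3,n0
  Y(L2) = 0.000-0.02812j S between n4,n8
  Y(L3) = 0.000-0.7236j S between n4,n8
  Y(R1) = 0.1493+0.000j S between n1,n7
  Y(R2) = 0.01946+0.000j S between n6,n2
  Y(R3) = 0.01425+0.000j S between n2,n5
  Y(C2) = 0.000+0.0004814j S between n6,n3
  Y(C3) = 0.000+0.0006391j S between n0,n8
  Y(R4) = 0.06667+0.000j S between n0,n1
  Y(R5) = 0.001122+0.000j S between n0,n8
  Y(R6) = 0.3817+0.000j S between n3,n6
  Y(C4) = 0.000+0.001245j S between n7,n6
  Y(C5) = 0.000+0.002283j S between n4,n7
  I1: injects 0.0728 A into n8 (from n7)
  Y(C6) = 0.000+0.0004648j S between n3,n1
  Y(R7) = 0.0001050+0.000j S between n7,n3
  Y(R8) = 0.005102+0.000j S between n3,n1
  V1: constraint V(n5)−V(n2) = 2.19
Assemble and solve the 9×9 MNA system:
  V(n1)=-0.9959+0.09918j  V(n2)=0.2013+0.1373j  V(n3)=0.01461+0.1522j  V(n4)=0.1824-0.3506j  V(n5)=2.391+0.1373j  V(n6)=0.2013+0.1373j  V(n7)=-1.475+0.1385j  V(n8)=0.1774-0.3491j
  i(V1)=-0.03120+0.000j

-0.9959+0.09918j V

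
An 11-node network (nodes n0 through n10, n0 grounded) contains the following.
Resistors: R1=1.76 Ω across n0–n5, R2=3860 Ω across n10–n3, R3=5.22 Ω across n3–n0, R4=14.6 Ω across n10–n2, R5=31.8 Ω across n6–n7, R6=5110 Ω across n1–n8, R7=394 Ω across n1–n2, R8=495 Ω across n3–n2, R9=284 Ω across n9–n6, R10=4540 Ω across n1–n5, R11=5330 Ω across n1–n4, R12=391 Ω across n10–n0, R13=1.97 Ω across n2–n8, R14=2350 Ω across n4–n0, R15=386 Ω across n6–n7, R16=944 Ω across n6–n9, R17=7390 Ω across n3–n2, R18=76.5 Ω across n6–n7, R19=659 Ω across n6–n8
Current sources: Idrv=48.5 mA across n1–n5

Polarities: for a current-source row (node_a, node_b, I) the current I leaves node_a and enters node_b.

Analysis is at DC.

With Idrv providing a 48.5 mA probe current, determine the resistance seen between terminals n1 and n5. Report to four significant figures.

R_eq = 478.4 Ω

MNA unknowns: 10 node voltages V₁..V_10
R1: Y=0.5682 on G[0,5]
R2: Y=0.0002591 on G[10,3]
R3: Y=0.1916 on G[3,0]
R4: Y=0.06849 on G[10,2]
R5: Y=0.03145 on G[6,7]
R6: Y=0.0001957 on G[1,8]
R7: Y=0.002538 on G[1,2]
R8: Y=0.002020 on G[3,2]
R9: Y=0.003521 on G[9,6]
R10: Y=0.0002203 on G[1,5]
R11: Y=0.0001876 on G[1,4]
R12: Y=0.002558 on G[10,0]
R13: Y=0.5076 on G[2,8]
R14: Y=0.0004255 on G[4,0]
R15: Y=0.002591 on G[6,7]
R16: Y=0.001059 on G[6,9]
R17: Y=0.0001353 on G[3,2]
R18: Y=0.01307 on G[6,7]
R19: Y=0.001517 on G[6,8]
Idrv: z[1]−=0.0485, z[5]+=0.0485
solve → V1=-23.13, V2=-8.358, V3=-0.1036, V4=-7.077, V5=0.07636, V6=-8.364, V7=-8.364, V8=-8.364, V9=-8.364, V10=-8.028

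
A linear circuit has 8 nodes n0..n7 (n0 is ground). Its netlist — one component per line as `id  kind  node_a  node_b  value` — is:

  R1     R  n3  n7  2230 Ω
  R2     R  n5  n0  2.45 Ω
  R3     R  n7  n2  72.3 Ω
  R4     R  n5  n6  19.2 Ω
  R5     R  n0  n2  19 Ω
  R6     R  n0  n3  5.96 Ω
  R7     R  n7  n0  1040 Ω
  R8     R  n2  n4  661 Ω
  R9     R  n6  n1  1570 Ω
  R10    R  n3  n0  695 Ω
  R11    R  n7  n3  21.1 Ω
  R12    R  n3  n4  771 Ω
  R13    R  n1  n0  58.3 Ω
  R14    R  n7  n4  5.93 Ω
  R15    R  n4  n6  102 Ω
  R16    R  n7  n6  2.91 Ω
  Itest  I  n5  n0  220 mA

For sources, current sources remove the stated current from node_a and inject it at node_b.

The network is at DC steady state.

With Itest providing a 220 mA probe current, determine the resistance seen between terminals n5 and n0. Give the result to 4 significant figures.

Apply KCL at each of the 7 non-ground nodes and solve the resulting linear system.
Node n1: branches {R9, R13} → V_1 = -0.009762
Node n2: branches {R3, R5, R8} → V_2 = -0.05378
Node n3: branches {R1, R6, R10, R11, R12} → V_3 = -0.05363
Node n4: branches {R8, R12, R14, R15} → V_4 = -0.2373
Node n5: branches {R2, R4, Itest} → V_5 = -0.5089
Node n6: branches {R4, R9, R15, R16} → V_6 = -0.2727
Node n7: branches {R1, R3, R7, R11, R14, R16} → V_7 = -0.2383

R_eq = 2.313 Ω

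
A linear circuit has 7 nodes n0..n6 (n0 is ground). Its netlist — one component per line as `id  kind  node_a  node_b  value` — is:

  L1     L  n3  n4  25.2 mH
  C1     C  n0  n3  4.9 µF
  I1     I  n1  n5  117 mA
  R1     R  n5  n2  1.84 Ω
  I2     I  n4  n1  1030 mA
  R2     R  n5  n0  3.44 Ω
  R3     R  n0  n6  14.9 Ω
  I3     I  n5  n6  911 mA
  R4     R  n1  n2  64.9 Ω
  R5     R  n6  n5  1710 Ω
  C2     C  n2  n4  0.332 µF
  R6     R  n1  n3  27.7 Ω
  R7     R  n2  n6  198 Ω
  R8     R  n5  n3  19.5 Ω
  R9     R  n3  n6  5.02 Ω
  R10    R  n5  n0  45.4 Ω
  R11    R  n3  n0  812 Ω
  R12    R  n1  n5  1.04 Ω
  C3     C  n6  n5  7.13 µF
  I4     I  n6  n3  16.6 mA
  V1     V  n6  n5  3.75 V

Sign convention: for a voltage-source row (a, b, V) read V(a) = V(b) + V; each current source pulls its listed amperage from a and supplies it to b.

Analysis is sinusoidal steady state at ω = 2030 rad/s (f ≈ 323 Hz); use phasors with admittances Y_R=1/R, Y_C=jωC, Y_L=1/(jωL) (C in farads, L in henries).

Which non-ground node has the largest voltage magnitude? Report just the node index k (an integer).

4

MNA unknowns: 6 node voltages V₁..V_6 plus 1 source current (V1)
L1: Y=0.000-0.01955j on G[3,4]
C1: Y=0.000+0.009947j on G[0,3]
I1: z[1]−=0.117, z[5]+=0.117
R1: Y=0.5435+0.000j on G[5,2]
I2: z[4]−=1.03, z[1]+=1.03
R2: Y=0.2907+0.000j on G[5,0]
R3: Y=0.06711+0.000j on G[0,6]
I3: z[5]−=0.911, z[6]+=0.911
R4: Y=0.01541+0.000j on G[1,2]
R5: Y=0.0005848+0.000j on G[6,5]
C2: Y=0.000+0.0006740j on G[2,4]
R6: Y=0.03610+0.000j on G[1,3]
R7: Y=0.005051+0.000j on G[2,6]
R8: Y=0.05128+0.000j on G[5,3]
R9: Y=0.1992+0.000j on G[3,6]
R10: Y=0.02203+0.000j on G[5,0]
R11: Y=0.001232+0.000j on G[3,0]
R12: Y=0.9615+0.000j on G[1,5]
C3: Y=0.000+0.01447j on G[6,5]
I4: z[6]−=0.0166, z[3]+=0.0166
V1: row V6−V5=3.75, i_V1 at 6,5
solve → V1=0.2148+0.04342j, V2=-0.5323+0.04013j, V3=-1.593+0.09908j, V4=-1.631-54.47j, V5=-0.6548+0.04139j, V6=3.095+0.04139j
aux → i_V1=-0.2677-0.04557j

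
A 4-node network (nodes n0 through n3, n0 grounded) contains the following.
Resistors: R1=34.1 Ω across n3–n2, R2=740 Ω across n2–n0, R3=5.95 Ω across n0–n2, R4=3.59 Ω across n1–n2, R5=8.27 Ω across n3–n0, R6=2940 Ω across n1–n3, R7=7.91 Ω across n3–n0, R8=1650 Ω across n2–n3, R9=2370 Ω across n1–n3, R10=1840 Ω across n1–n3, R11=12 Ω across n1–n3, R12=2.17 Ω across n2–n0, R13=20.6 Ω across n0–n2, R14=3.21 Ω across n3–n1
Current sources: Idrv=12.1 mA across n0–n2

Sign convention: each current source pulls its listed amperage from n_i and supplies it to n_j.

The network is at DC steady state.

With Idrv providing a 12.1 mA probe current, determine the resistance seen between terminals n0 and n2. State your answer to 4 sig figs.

Element admittances at DC:
  Y(R1) = 0.02933 S between n3,n2
  Y(R2) = 0.001351 S between n2,n0
  Y(R3) = 0.1681 S between n0,n2
  Y(R4) = 0.2786 S between n1,n2
  Y(R5) = 0.1209 S between n3,n0
  Y(R6) = 0.0003401 S between n1,n3
  Y(R7) = 0.1264 S between n3,n0
  Y(R8) = 0.0006061 S between n2,n3
  Y(R9) = 0.0004219 S between n1,n3
  Y(R10) = 0.0005435 S between n1,n3
  Y(R11) = 0.08333 S between n1,n3
  Y(R12) = 0.4608 S between n2,n0
  Y(R13) = 0.04854 S between n0,n2
  Y(R14) = 0.3115 S between n3,n1
  Idrv: injects 0.0121 A into n2 (from n0)
Assemble and solve the 3×3 MNA system:
  V(n1)=0.01031  V(n2)=0.01537  V(n3)=0.006745

R_eq = 1.270 Ω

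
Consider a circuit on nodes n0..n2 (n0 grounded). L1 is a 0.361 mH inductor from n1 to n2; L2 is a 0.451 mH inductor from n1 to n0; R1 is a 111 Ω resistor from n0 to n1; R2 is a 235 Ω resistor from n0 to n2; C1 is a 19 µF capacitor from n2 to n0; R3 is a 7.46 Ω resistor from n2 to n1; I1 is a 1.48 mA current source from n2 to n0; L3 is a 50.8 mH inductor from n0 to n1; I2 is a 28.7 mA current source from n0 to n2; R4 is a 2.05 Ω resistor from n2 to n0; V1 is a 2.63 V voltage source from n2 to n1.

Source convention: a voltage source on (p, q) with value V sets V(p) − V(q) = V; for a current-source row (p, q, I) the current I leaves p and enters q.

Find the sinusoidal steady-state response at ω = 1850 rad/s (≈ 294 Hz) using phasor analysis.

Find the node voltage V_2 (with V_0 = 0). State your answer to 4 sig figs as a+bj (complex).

MNA unknowns: 2 node voltages V₁..V_2 plus 1 source current (V1)
L1: Y=0.000-1.497j on G[1,2]
L2: Y=0.000-1.199j on G[1,0]
R1: Y=0.009009+0.000j on G[0,1]
R2: Y=0.004255+0.000j on G[0,2]
C1: Y=0.000+0.03515j on G[2,0]
R3: Y=0.1340+0.000j on G[2,1]
I1: z[2]−=0.00148, z[0]+=0.00148
L3: Y=0.000-0.01064j on G[0,1]
I2: z[0]−=0.0287, z[2]+=0.0287
R4: Y=0.4878+0.000j on G[2,0]
V1: row V2−V1=2.63, i_V1 at 2,1
solve → V1=-0.3230-0.9413j, V2=2.307-0.9413j
aux → i_V1=-1.494+4.320j

2.307-0.9413j V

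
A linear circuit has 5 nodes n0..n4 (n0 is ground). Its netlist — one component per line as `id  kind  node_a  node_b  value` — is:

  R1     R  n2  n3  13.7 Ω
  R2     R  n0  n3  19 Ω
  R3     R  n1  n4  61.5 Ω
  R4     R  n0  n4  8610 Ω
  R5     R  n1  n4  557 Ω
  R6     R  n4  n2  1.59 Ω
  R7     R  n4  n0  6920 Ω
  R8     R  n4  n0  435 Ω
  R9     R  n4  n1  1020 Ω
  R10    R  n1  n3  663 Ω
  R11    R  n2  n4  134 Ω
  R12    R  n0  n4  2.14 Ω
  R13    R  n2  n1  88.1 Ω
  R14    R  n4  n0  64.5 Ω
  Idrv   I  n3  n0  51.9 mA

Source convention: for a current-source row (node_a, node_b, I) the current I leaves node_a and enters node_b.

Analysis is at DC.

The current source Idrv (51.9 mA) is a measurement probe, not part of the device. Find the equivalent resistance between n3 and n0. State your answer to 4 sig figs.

Element admittances at DC:
  Y(R1) = 0.07299 S between n2,n3
  Y(R2) = 0.05263 S between n0,n3
  Y(R3) = 0.01626 S between n1,n4
  Y(R4) = 0.0001161 S between n0,n4
  Y(R5) = 0.001795 S between n1,n4
  Y(R6) = 0.6289 S between n4,n2
  Y(R7) = 0.0001445 S between n4,n0
  Y(R8) = 0.002299 S between n4,n0
  Y(R9) = 0.0009804 S between n4,n1
  Y(R10) = 0.001508 S between n1,n3
  Y(R11) = 0.007463 S between n2,n4
  Y(R12) = 0.4673 S between n0,n4
  Y(R13) = 0.01135 S between n2,n1
  Y(R14) = 0.01550 S between n4,n0
  Idrv: injects 0.0519 A into n0 (from n3)
Assemble and solve the 4×4 MNA system:
  V(n1)=-0.09073  V(n2)=-0.09842  V(n3)=-0.4658  V(n4)=-0.05642

R_eq = 8.975 Ω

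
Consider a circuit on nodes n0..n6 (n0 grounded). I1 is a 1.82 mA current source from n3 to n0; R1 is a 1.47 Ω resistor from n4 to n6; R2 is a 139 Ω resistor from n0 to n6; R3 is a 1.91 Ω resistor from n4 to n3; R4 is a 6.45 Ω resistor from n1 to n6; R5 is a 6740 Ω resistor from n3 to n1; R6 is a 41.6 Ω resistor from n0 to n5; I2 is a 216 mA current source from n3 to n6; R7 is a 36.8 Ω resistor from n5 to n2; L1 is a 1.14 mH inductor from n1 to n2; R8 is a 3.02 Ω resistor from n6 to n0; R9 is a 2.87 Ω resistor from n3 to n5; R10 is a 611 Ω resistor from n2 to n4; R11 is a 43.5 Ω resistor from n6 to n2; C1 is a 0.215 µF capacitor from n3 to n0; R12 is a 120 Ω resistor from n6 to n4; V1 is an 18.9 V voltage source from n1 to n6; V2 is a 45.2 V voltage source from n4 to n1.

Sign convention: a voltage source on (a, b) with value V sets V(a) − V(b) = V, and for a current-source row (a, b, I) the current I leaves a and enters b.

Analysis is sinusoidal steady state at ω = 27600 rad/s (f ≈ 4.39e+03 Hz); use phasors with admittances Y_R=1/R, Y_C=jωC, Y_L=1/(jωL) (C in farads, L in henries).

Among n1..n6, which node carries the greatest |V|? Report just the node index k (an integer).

4

Apply KCL at each of the 6 non-ground nodes and solve the resulting linear system.
Node n1: branches {R4, R5, L1, V1, V2} → V_1 = 15.27-0.9298j
Node n2: branches {R7, L1, R10, R11} → V_2 = 23.69+4.297j
Node n3: branches {I1, R3, R5, I2, R9, C1} → V_3 = 56.30-1.265j
Node n4: branches {R1, R3, R10, R12, V2} → V_4 = 60.47-0.9298j
Node n5: branches {R6, R7, R9} → V_5 = 50.70-0.8111j
Node n6: branches {R1, R2, R4, I2, R8, R11, R12, V1} → V_6 = -3.630-0.9298j
Source currents: i(V1)=-49.14-0.4347j, i(V2)=-46.38-0.1672j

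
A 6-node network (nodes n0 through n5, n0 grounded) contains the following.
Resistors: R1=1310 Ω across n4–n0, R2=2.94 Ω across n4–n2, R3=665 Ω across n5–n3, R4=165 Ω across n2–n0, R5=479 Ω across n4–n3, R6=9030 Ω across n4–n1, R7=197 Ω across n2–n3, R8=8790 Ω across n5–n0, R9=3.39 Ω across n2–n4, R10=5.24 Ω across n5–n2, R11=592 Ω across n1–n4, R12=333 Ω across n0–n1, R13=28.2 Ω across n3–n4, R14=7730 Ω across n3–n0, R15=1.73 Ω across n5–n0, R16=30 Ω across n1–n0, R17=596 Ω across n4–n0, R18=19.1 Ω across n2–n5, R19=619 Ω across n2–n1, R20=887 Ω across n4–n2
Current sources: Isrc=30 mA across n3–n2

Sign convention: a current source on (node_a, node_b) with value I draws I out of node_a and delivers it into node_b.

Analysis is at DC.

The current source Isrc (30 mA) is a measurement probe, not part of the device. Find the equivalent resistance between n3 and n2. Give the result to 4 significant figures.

MNA unknowns: 5 node voltages V₁..V_5
R1: Y=0.0007634 on G[4,0]
R2: Y=0.3401 on G[4,2]
R3: Y=0.001504 on G[5,3]
R4: Y=0.006061 on G[2,0]
R5: Y=0.002088 on G[4,3]
R6: Y=0.0001107 on G[4,1]
R7: Y=0.005076 on G[2,3]
R8: Y=0.0001138 on G[5,0]
R9: Y=0.2950 on G[2,4]
R10: Y=0.1908 on G[5,2]
R11: Y=0.001689 on G[1,4]
R12: Y=0.003003 on G[0,1]
R13: Y=0.03546 on G[3,4]
R14: Y=0.0001294 on G[3,0]
R15: Y=0.5780 on G[5,0]
R16: Y=0.03333 on G[1,0]
R17: Y=0.001678 on G[4,0]
R18: Y=0.05236 on G[2,5]
R19: Y=0.001616 on G[2,1]
R20: Y=0.001127 on G[4,2]
Isrc: z[3]−=0.03, z[2]+=0.03
solve → V1=-0.001316, V2=0.005471, V3=-0.7060, V4=-0.03397, V5=0.0003267

R_eq = 23.72 Ω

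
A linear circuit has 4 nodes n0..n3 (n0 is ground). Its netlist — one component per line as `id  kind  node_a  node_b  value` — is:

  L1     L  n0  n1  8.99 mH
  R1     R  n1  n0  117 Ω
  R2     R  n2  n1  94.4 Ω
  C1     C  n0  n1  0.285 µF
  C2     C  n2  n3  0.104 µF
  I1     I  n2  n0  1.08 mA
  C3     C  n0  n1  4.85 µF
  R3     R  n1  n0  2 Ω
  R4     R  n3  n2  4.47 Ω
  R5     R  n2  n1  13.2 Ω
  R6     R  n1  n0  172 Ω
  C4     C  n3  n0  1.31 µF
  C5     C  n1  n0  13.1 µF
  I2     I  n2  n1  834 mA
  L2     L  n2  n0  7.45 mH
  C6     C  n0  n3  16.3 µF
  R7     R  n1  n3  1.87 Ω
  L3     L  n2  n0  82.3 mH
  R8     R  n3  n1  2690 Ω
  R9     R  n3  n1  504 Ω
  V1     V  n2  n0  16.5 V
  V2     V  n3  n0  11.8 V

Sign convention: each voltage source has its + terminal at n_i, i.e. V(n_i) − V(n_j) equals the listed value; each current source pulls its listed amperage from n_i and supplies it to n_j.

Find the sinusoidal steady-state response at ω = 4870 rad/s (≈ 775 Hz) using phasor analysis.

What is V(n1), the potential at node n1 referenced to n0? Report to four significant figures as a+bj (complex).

Element admittances at ω=4870 rad/s:
  Y(L1) = 0.000-0.02284j S between n0,n1
  Y(R1) = 0.008547+0.000j S between n1,n0
  Y(R2) = 0.01059+0.000j S between n2,n1
  Y(C1) = 0.000+0.001388j S between n0,n1
  Y(C2) = 0.000+0.0005065j S between n2,n3
  I1: injects 0.00108 A into n0 (from n2)
  Y(C3) = 0.000+0.02362j S between n0,n1
  Y(R3) = 0.5000+0.000j S between n1,n0
  Y(R4) = 0.2237+0.000j S between n3,n2
  Y(R5) = 0.07576+0.000j S between n2,n1
  Y(R6) = 0.005814+0.000j S between n1,n0
  Y(C4) = 0.000+0.006380j S between n3,n0
  Y(C5) = 0.000+0.06380j S between n1,n0
  I2: injects 0.834 A into n1 (from n2)
  Y(L2) = 0.000-0.02756j S between n2,n0
  Y(C6) = 0.000+0.07938j S between n0,n3
  Y(R7) = 0.5348+0.000j S between n1,n3
  Y(L3) = 0.000-0.002495j S between n2,n0
  Y(R8) = 0.0003717+0.000j S between n3,n1
  Y(R9) = 0.001984+0.000j S between n3,n1
  V1: constraint V(n2)−V(n0) = 16.5
  V2: constraint V(n3)−V(n0) = 11.8
Assemble and solve the 5×5 MNA system:
  V(n1)=7.530-0.4365j  V(n2)=16.50+0.000j  V(n3)=11.80+0.000j
  i(V1)=-2.661+0.4559j  i(V2)=-1.242-1.244j

7.530-0.4365j V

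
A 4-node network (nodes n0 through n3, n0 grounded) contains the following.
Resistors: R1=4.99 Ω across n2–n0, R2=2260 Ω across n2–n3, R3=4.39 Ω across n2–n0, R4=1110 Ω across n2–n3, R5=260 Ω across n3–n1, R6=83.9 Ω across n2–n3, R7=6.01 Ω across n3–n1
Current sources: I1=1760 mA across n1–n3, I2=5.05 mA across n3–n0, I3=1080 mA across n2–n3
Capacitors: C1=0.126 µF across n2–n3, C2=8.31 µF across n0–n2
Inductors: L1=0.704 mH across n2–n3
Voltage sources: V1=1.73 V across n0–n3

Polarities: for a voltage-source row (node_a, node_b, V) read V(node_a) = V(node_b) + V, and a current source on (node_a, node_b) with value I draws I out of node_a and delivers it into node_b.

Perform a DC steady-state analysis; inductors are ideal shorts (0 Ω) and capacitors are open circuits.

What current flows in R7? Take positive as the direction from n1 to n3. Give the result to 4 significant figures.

-1.720 A

Element admittances at DC:
  Y(R1) = 0.2004 S between n2,n0
  Y(R2) = 0.0004425 S between n2,n3
  I1: injects 1.76 A into n3 (from n1)
  Y(C1) = 0.000 S between n2,n3
  Y(R3) = 0.2278 S between n2,n0
  I2: injects 0.00505 A into n0 (from n3)
  Y(R4) = 0.0009009 S between n2,n3
  Y(C2) = 0.000 S between n0,n2
  Y(R5) = 0.003846 S between n3,n1
  Y(R6) = 0.01192 S between n2,n3
  Y(R7) = 0.1664 S between n3,n1
  I3: injects 1.08 A into n3 (from n2)
  L1: short n2↔n3 (DC inductor)
  V1: constraint V(n0)−V(n3) = 1.73
Assemble and solve the 5×5 MNA system:
  V(n1)=-12.07  V(n2)=-1.730  V(n3)=-1.730
  i(L1)=-0.3392  i(V1)=-0.7357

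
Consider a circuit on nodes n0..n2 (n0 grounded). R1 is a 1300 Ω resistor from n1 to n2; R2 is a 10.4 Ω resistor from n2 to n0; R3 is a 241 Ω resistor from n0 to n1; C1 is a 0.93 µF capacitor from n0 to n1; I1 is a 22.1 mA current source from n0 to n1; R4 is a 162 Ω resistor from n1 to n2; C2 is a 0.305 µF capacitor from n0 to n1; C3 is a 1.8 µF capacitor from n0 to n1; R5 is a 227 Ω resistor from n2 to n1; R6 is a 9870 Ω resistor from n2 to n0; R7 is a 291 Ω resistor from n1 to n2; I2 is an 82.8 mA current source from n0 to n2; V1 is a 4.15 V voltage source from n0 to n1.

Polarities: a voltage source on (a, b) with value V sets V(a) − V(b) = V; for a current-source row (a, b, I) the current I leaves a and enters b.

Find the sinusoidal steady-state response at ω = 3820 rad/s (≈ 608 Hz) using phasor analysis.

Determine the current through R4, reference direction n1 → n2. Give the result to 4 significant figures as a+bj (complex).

MNA unknowns: 2 node voltages V₁..V_2 plus 1 source current (V1)
R1: Y=0.0007692+0.000j on G[1,2]
R2: Y=0.09615+0.000j on G[2,0]
R3: Y=0.004149+0.000j on G[0,1]
C1: Y=0.000+0.003553j on G[0,1]
I1: z[0]−=0.0221, z[1]+=0.0221
R4: Y=0.006173+0.000j on G[1,2]
C2: Y=0.000+0.001165j on G[0,1]
C3: Y=0.000+0.006876j on G[0,1]
R5: Y=0.004405+0.000j on G[2,1]
R6: Y=0.0001013+0.000j on G[2,0]
R7: Y=0.003436+0.000j on G[1,2]
I2: z[0]−=0.0828, z[2]+=0.0828
V1: row V0−V1=4.15, i_V1 at 0,1
solve → V1=-4.150+0.000j, V2=0.1932+0.000j
aux → i_V1=-0.1035-0.04811j

-0.02681+0.000j A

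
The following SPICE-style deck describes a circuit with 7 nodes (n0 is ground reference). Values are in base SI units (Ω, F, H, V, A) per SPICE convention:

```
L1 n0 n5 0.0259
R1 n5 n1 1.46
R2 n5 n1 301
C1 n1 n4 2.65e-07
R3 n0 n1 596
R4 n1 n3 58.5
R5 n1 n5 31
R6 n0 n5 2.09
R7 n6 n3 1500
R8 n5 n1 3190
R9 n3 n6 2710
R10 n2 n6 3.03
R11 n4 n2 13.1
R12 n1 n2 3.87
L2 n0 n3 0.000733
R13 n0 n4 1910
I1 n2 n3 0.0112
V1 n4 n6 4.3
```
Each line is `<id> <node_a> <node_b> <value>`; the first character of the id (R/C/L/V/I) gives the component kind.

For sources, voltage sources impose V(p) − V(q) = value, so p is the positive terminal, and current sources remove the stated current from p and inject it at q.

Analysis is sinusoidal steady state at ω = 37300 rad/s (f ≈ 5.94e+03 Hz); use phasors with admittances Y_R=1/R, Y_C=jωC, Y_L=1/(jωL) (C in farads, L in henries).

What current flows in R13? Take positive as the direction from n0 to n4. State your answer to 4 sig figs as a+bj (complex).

-0.001779+0.0001035j A

MNA unknowns: 6 node voltages V₁..V_6 plus 1 source current (V1)
L1: Y=0.000-0.001035j on G[0,5]
R1: Y=0.6849+0.000j on G[5,1]
R2: Y=0.003322+0.000j on G[5,1]
C1: Y=0.000+0.009885j on G[1,4]
R3: Y=0.001678+0.000j on G[0,1]
R4: Y=0.01709+0.000j on G[1,3]
R5: Y=0.03226+0.000j on G[1,5]
R6: Y=0.4785+0.000j on G[0,5]
R7: Y=0.0006667+0.000j on G[6,3]
R8: Y=0.0003135+0.000j on G[5,1]
R9: Y=0.0003690+0.000j on G[3,6]
R10: Y=0.3300+0.000j on G[2,6]
R11: Y=0.07634+0.000j on G[4,2]
R12: Y=0.2584+0.000j on G[1,2]
L2: Y=0.000-0.03658j on G[0,3]
R13: Y=0.0005236+0.000j on G[0,4]
I1: z[2]−=0.0112, z[3]+=0.0112
V1: row V4−V6=4.3, i_V1 at 4,6
solve → V1=-0.03312+0.01358j, V2=-0.08740-0.1156j, V3=0.1049+0.2132j, V4=3.398-0.1978j, V5=-0.01992+0.008146j, V6=-0.9021-0.1978j
aux → i_V1=-0.2699-0.02754j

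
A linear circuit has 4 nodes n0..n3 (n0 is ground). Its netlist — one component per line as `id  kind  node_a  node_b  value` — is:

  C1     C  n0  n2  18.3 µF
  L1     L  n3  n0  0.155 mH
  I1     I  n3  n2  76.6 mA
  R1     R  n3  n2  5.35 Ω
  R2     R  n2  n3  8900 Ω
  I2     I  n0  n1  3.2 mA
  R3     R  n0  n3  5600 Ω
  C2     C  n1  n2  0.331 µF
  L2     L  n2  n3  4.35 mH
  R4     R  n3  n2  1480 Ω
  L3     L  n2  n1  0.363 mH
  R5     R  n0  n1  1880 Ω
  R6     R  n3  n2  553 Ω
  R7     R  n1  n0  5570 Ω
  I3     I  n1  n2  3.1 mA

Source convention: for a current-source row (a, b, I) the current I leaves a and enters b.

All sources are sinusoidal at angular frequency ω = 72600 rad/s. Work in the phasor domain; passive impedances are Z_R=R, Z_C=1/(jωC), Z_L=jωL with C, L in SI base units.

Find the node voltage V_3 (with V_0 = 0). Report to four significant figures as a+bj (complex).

Element admittances at ω=72600 rad/s:
  Y(C1) = 0.000+1.329j S between n0,n2
  Y(L1) = 0.000-0.08887j S between n3,n0
  I1: injects 0.0766 A into n2 (from n3)
  Y(R1) = 0.1869+0.000j S between n3,n2
  Y(R2) = 0.0001124+0.000j S between n2,n3
  I2: injects 0.0032 A into n1 (from n0)
  Y(R3) = 0.0001786+0.000j S between n0,n3
  Y(C2) = 0.000+0.02403j S between n1,n2
  Y(L2) = 0.000-0.003166j S between n2,n3
  Y(R4) = 0.0006757+0.000j S between n3,n2
  Y(L3) = 0.000-0.03795j S between n2,n1
  Y(R5) = 0.0005319+0.000j S between n0,n1
  Y(R6) = 0.001808+0.000j S between n3,n2
  Y(R7) = 0.0001795+0.000j S between n1,n0
  I3: injects 0.0031 A into n2 (from n1)
Assemble and solve the 3×3 MNA system:
  V(n1)=-0.02302-0.006073j  V(n2)=-0.02271-0.01444j  V(n3)=-0.3399-0.1790j

-0.3399-0.1790j V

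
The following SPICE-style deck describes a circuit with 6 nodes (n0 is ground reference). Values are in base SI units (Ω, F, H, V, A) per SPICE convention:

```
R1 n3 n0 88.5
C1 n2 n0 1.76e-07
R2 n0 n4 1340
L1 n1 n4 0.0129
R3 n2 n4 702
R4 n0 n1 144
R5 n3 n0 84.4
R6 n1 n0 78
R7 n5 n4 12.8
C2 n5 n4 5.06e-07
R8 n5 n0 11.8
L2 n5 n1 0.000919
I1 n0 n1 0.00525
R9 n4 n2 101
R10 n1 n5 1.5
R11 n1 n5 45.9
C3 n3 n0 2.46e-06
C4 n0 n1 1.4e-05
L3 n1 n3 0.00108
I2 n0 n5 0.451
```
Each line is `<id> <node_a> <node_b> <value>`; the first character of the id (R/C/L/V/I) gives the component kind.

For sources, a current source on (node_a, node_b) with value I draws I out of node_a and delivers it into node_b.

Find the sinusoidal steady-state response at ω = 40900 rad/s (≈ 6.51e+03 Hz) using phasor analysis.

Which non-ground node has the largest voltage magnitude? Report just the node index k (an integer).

MNA unknowns: 5 node voltages V₁..V_5
R1: Y=0.01130+0.000j on G[3,0]
C1: Y=0.000+0.007198j on G[2,0]
R2: Y=0.0007463+0.000j on G[0,4]
L1: Y=0.000-0.001895j on G[1,4]
R3: Y=0.001425+0.000j on G[2,4]
R4: Y=0.006944+0.000j on G[0,1]
R5: Y=0.01185+0.000j on G[3,0]
R6: Y=0.01282+0.000j on G[1,0]
R7: Y=0.07812+0.000j on G[5,4]
C2: Y=0.000+0.02070j on G[5,4]
R8: Y=0.08475+0.000j on G[5,0]
L2: Y=0.000-0.02660j on G[5,1]
I1: z[0]−=0.00525, z[1]+=0.00525
R9: Y=0.009901+0.000j on G[4,2]
R10: Y=0.6667+0.000j on G[1,5]
R11: Y=0.02179+0.000j on G[1,5]
C3: Y=0.000+0.1006j on G[3,0]
C4: Y=0.000+0.5726j on G[0,1]
L3: Y=0.000-0.02264j on G[1,3]
I2: z[0]−=0.451, z[5]+=0.451
solve → V1=0.1235-0.7174j, V2=0.1663-0.7047j, V3=-0.08979+0.1816j, V4=0.6142-0.5989j, V5=0.6825-0.6193j

5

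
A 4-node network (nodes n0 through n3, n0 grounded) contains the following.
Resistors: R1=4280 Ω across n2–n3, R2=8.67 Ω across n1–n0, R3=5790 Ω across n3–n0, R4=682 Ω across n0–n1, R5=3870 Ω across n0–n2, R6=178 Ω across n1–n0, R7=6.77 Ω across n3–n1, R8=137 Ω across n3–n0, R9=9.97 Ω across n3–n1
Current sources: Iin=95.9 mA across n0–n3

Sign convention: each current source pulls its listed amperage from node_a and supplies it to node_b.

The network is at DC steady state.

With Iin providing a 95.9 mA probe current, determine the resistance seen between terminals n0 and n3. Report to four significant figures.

R_eq = 11.17 Ω

Element admittances at DC:
  Y(R1) = 0.0002336 S between n2,n3
  Y(R2) = 0.1153 S between n1,n0
  Y(R3) = 0.0001727 S between n3,n0
  Y(R4) = 0.001466 S between n0,n1
  Y(R5) = 0.0002584 S between n0,n2
  Y(R6) = 0.005618 S between n1,n0
  Y(R7) = 0.1477 S between n3,n1
  Y(R8) = 0.007299 S between n3,n0
  Y(R9) = 0.1003 S between n3,n1
  Iin: injects 0.0959 A into n3 (from n0)
Assemble and solve the 3×3 MNA system:
  V(n1)=0.7169  V(n2)=0.5085  V(n3)=1.071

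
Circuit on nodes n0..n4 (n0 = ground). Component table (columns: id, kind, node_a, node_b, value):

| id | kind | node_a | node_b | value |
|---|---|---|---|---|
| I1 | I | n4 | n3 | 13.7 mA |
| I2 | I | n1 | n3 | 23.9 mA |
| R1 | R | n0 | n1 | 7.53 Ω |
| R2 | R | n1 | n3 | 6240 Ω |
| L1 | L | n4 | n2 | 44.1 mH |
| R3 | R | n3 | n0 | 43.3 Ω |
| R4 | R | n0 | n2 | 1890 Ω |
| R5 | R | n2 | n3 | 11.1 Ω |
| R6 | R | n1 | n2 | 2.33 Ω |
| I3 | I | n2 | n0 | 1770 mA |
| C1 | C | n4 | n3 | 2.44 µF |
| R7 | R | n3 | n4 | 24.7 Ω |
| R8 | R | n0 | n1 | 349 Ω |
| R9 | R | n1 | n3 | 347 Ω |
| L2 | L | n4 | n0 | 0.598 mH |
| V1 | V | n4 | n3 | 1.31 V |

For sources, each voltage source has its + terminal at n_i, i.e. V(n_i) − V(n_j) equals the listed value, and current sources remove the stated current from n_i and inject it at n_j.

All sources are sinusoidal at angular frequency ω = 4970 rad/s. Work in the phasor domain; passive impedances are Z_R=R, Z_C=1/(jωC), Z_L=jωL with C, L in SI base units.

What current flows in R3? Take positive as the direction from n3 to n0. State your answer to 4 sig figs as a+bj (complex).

-0.04200-0.04719j A

Apply KCL at each of the 4 non-ground nodes and solve the resulting linear system.
Node n1: branches {I2, R1, R2, R6, R8, R9} → V_1 = -7.631-0.9088j
Node n2: branches {L1, R4, R5, R6, I3} → V_2 = -10.03-1.188j
Node n3: branches {I1, I2, R2, R3, R5, C1, R7, R9, V1} → V_3 = -1.819-2.043j
Node n4: branches {I1, L1, C1, R7, L2, V1} → V_4 = -0.5086-2.043j
Source currents: i(V1)=0.6246-0.1436j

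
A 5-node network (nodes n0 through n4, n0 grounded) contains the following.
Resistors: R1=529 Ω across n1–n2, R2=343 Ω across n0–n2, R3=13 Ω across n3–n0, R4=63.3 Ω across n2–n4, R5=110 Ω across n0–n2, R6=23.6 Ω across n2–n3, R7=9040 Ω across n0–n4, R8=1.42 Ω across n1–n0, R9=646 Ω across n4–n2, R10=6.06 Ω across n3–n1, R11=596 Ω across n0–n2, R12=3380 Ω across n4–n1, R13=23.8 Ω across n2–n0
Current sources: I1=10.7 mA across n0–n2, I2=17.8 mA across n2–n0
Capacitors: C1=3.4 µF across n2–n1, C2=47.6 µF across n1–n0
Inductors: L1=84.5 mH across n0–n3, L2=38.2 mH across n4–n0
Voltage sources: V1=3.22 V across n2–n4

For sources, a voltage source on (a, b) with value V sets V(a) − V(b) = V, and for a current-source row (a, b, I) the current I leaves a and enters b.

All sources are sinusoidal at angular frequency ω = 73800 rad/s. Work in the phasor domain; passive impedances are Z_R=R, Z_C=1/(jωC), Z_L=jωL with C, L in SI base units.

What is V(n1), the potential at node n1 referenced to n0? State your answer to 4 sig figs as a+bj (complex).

Apply KCL at each of the 4 non-ground nodes and solve the resulting linear system.
Node n1: branches {R1, C1, R8, C2, R10, R12} → V_1 = -0.001018+0.001458j
Node n2: branches {R1, I1, C1, R2, R4, R5, R6, R9, R11, I2, R13, V1} → V_2 = -0.01287+0.01985j
Node n3: branches {R3, R6, R10, L1} → V_3 = -0.002511+0.003803j
Node n4: branches {R4, R7, R9, R12, L2, V1} → V_4 = -3.233+0.01985j
Source currents: i(V1)=-0.05716+0.001154j

-0.001018+0.001458j V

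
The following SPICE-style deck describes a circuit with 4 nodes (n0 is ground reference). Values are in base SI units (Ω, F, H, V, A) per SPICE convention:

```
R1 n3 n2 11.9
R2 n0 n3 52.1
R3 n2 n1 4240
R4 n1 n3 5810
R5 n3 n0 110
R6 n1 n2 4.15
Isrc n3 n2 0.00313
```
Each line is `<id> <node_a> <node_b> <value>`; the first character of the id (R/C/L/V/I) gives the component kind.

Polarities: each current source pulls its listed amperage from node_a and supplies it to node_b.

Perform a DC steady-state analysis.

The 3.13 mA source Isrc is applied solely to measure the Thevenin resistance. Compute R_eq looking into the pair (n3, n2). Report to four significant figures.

R_eq = 11.88 Ω

MNA unknowns: 3 node voltages V₁..V_3
R1: Y=0.08403 on G[3,2]
R2: Y=0.01919 on G[0,3]
R3: Y=0.0002358 on G[2,1]
R4: Y=0.0001721 on G[1,3]
R5: Y=0.009091 on G[3,0]
R6: Y=0.2410 on G[1,2]
Isrc: z[3]−=0.00313, z[2]+=0.00313
solve → V1=0.03714, V2=0.03717, V3=0.000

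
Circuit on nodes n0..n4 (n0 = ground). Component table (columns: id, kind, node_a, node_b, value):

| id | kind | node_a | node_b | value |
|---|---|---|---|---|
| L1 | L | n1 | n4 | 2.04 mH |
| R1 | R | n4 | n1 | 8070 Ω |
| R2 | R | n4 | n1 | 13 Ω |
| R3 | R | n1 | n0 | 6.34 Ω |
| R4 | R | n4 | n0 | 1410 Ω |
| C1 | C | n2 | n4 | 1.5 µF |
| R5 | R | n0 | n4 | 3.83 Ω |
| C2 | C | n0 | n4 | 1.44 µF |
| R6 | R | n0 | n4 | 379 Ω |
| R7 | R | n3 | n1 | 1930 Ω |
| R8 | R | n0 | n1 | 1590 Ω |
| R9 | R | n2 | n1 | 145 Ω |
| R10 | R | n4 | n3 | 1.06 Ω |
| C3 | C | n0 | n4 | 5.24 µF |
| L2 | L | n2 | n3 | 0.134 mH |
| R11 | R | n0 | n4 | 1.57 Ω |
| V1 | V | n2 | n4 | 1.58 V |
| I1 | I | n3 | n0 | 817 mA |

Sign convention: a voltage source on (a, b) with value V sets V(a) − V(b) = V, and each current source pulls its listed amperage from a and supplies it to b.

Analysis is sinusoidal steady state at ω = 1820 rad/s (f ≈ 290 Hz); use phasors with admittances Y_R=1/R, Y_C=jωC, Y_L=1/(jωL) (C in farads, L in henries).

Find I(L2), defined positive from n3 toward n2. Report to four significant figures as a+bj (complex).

-2.192+0.5048j A

MNA unknowns: 4 node voltages V₁..V_4 plus 1 source current (V1)
L1: Y=0.000-0.2693j on G[1,4]
R1: Y=0.0001239+0.000j on G[4,1]
R2: Y=0.07692+0.000j on G[4,1]
R3: Y=0.1577+0.000j on G[1,0]
R4: Y=0.0007092+0.000j on G[4,0]
C1: Y=0.000+0.002730j on G[2,4]
R5: Y=0.2611+0.000j on G[0,4]
C2: Y=0.000+0.002621j on G[0,4]
R6: Y=0.002639+0.000j on G[0,4]
R7: Y=0.0005181+0.000j on G[3,1]
R8: Y=0.0006289+0.000j on G[0,1]
R9: Y=0.006897+0.000j on G[2,1]
R10: Y=0.9434+0.000j on G[4,3]
C3: Y=0.000+0.009537j on G[0,4]
L2: Y=0.000-4.100j on G[2,3]
R11: Y=0.6369+0.000j on G[0,4]
V1: row V2−V4=1.58, i_V1 at 2,4
I1: z[3]−=0.817, z[0]+=0.817
solve → V1=-0.5612+0.2608j, V2=0.7717-0.03492j, V3=0.6486-0.5695j, V4=-0.8083-0.03492j
aux → i_V1=-2.201+0.5025j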